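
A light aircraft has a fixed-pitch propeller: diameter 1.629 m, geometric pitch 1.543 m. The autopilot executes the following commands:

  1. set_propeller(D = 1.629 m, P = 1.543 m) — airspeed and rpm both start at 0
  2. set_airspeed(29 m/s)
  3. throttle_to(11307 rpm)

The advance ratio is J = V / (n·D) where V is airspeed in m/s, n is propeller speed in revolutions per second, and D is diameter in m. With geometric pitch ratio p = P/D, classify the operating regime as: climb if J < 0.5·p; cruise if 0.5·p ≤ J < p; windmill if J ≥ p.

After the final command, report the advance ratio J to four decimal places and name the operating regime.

J = 0.0945, regime = climb

set_propeller: D = 1.629 m, P = 1.543 m (p = P/D = 0.947207); state ← (V=0, rpm=0)
set_airspeed(29): V ← 29 m/s
throttle_to(11307): rpm ← 11307
final state: V = 29 m/s, rpm = 11307 → n = rpm/60 = 188.450000 rev/s
J = V / (n·D) = 29 / (188.450000 × 1.629) = 0.094467
regime bands: climb J<0.4736 | cruise [0.4736, 0.9472) | windmill J≥0.9472
J = 0.0945 → climb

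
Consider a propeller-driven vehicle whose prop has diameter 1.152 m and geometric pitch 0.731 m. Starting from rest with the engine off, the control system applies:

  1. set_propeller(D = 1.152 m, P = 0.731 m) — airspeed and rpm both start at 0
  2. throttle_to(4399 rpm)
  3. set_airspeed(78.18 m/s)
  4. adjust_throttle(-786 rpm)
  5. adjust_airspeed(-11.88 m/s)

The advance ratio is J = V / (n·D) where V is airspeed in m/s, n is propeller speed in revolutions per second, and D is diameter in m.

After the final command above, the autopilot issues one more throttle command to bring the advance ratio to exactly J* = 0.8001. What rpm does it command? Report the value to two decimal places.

set_propeller: D = 1.152 m, P = 0.731 m (p = P/D = 0.634549); state ← (V=0, rpm=0)
throttle_to(4399): rpm ← 4399
set_airspeed(78.18): V ← 78.18 m/s
adjust_throttle(-786): rpm ← 4399 -786 = 3613
adjust_airspeed(-11.88): V ← 78.18 -11.88 = 66.3 m/s
final state: V = 66.3 m/s, rpm = 3613 → n = rpm/60 = 60.216667 rev/s
target J* = 0.8001; solve J* = V/(n·D) for n: n = V/(J*·D) = 66.3/(0.8001 × 1.152) = 71.931113 rev/s
rpm = 60·n = 4315.866767

rpm = 4315.87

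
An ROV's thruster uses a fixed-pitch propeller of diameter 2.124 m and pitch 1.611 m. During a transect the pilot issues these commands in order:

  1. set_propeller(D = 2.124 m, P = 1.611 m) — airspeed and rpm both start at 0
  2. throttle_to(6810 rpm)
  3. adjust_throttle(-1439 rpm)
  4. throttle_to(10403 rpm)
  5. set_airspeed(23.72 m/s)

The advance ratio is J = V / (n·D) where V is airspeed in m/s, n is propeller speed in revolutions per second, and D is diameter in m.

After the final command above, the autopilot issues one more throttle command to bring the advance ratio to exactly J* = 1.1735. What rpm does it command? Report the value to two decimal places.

rpm = 570.99

set_propeller: D = 2.124 m, P = 1.611 m (p = P/D = 0.758475); state ← (V=0, rpm=0)
throttle_to(6810): rpm ← 6810
adjust_throttle(-1439): rpm ← 6810 -1439 = 5371
throttle_to(10403): rpm ← 10403
set_airspeed(23.72): V ← 23.72 m/s
final state: V = 23.72 m/s, rpm = 10403 → n = rpm/60 = 173.383333 rev/s
target J* = 1.1735; solve J* = V/(n·D) for n: n = V/(J*·D) = 23.72/(1.1735 × 2.124) = 9.516496 rev/s
rpm = 60·n = 570.989772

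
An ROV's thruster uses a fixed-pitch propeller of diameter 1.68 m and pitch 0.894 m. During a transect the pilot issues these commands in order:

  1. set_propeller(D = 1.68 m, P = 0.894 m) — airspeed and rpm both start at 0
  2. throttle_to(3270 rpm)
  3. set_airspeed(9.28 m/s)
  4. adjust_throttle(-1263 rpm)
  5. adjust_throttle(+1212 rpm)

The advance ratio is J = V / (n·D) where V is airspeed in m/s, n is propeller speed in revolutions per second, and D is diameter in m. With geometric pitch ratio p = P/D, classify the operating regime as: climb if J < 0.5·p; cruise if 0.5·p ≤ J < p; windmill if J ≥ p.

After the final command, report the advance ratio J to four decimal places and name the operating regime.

set_propeller: D = 1.68 m, P = 0.894 m (p = P/D = 0.532143); state ← (V=0, rpm=0)
throttle_to(3270): rpm ← 3270
set_airspeed(9.28): V ← 9.28 m/s
adjust_throttle(-1263): rpm ← 3270 -1263 = 2007
adjust_throttle(+1212): rpm ← 2007 +1212 = 3219
final state: V = 9.28 m/s, rpm = 3219 → n = rpm/60 = 53.650000 rev/s
J = V / (n·D) = 9.28 / (53.650000 × 1.68) = 0.102960
regime bands: climb J<0.2661 | cruise [0.2661, 0.5321) | windmill J≥0.5321
J = 0.1030 → climb

J = 0.1030, regime = climb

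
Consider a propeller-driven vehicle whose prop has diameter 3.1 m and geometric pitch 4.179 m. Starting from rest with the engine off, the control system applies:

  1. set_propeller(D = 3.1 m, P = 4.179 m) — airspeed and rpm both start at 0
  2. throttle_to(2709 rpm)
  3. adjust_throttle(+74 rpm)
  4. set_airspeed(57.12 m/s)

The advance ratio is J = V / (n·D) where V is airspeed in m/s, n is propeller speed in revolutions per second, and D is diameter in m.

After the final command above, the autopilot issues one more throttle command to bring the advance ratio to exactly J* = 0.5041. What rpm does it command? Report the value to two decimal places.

rpm = 2193.11

set_propeller: D = 3.1 m, P = 4.179 m (p = P/D = 1.348065); state ← (V=0, rpm=0)
throttle_to(2709): rpm ← 2709
adjust_throttle(+74): rpm ← 2709 +74 = 2783
set_airspeed(57.12): V ← 57.12 m/s
final state: V = 57.12 m/s, rpm = 2783 → n = rpm/60 = 46.383333 rev/s
target J* = 0.5041; solve J* = V/(n·D) for n: n = V/(J*·D) = 57.12/(0.5041 × 3.1) = 36.551887 rev/s
rpm = 60·n = 2193.113246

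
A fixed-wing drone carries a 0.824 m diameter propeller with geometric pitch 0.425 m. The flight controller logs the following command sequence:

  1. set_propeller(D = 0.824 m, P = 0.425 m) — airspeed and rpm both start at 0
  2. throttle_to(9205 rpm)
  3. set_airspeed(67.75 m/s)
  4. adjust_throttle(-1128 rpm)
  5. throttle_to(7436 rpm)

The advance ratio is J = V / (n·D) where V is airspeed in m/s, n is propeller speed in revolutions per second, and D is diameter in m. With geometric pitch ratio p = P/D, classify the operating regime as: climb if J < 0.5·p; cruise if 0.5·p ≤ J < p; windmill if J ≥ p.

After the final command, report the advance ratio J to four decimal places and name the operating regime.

J = 0.6634, regime = windmill

set_propeller: D = 0.824 m, P = 0.425 m (p = P/D = 0.515777); state ← (V=0, rpm=0)
throttle_to(9205): rpm ← 9205
set_airspeed(67.75): V ← 67.75 m/s
adjust_throttle(-1128): rpm ← 9205 -1128 = 8077
throttle_to(7436): rpm ← 7436
final state: V = 67.75 m/s, rpm = 7436 → n = rpm/60 = 123.933333 rev/s
J = V / (n·D) = 67.75 / (123.933333 × 0.824) = 0.663428
regime bands: climb J<0.2579 | cruise [0.2579, 0.5158) | windmill J≥0.5158
J = 0.6634 → windmill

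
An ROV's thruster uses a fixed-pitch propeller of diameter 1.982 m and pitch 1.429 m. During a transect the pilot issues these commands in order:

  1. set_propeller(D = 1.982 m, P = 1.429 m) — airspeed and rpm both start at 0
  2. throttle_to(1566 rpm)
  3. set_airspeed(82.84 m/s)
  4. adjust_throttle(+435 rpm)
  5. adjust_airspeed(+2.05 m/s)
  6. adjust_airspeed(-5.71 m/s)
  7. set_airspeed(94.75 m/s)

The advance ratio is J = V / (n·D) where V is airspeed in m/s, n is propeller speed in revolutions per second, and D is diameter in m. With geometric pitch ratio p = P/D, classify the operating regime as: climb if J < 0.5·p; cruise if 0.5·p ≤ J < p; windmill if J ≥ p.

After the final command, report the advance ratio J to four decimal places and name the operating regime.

J = 1.4334, regime = windmill

set_propeller: D = 1.982 m, P = 1.429 m (p = P/D = 0.720989); state ← (V=0, rpm=0)
throttle_to(1566): rpm ← 1566
set_airspeed(82.84): V ← 82.84 m/s
adjust_throttle(+435): rpm ← 1566 +435 = 2001
adjust_airspeed(+2.05): V ← 82.84 +2.05 = 84.89 m/s
adjust_airspeed(-5.71): V ← 84.89 -5.71 = 79.18 m/s
set_airspeed(94.75): V ← 94.75 m/s
final state: V = 94.75 m/s, rpm = 2001 → n = rpm/60 = 33.350000 rev/s
J = V / (n·D) = 94.75 / (33.350000 × 1.982) = 1.433441
regime bands: climb J<0.3605 | cruise [0.3605, 0.7210) | windmill J≥0.7210
J = 1.4334 → windmill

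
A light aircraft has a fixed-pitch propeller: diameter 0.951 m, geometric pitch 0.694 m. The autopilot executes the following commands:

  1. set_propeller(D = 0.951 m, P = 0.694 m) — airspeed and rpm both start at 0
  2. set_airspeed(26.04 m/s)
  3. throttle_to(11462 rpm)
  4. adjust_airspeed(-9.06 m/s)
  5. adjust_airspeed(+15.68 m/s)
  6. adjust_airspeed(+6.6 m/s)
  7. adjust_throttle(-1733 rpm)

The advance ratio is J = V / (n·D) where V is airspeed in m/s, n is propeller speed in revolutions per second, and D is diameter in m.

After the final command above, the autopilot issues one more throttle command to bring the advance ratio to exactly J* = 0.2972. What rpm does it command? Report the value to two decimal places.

rpm = 8334.36

set_propeller: D = 0.951 m, P = 0.694 m (p = P/D = 0.729758); state ← (V=0, rpm=0)
set_airspeed(26.04): V ← 26.04 m/s
throttle_to(11462): rpm ← 11462
adjust_airspeed(-9.06): V ← 26.04 -9.06 = 16.98 m/s
adjust_airspeed(+15.68): V ← 16.98 +15.68 = 32.66 m/s
adjust_airspeed(+6.6): V ← 32.66 +6.6 = 39.26 m/s
adjust_throttle(-1733): rpm ← 11462 -1733 = 9729
final state: V = 39.26 m/s, rpm = 9729 → n = rpm/60 = 162.150000 rev/s
target J* = 0.2972; solve J* = V/(n·D) for n: n = V/(J*·D) = 39.26/(0.2972 × 0.951) = 138.905990 rev/s
rpm = 60·n = 8334.359384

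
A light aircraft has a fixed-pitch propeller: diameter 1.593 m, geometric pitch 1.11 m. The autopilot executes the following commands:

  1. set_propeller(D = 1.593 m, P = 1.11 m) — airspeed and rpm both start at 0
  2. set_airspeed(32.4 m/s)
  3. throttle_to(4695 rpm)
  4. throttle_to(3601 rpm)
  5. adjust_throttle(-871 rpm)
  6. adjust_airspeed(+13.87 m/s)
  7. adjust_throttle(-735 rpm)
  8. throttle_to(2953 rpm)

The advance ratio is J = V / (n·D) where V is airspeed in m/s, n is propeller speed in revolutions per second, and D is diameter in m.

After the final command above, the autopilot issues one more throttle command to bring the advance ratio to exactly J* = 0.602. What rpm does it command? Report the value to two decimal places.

rpm = 2894.93

set_propeller: D = 1.593 m, P = 1.11 m (p = P/D = 0.696798); state ← (V=0, rpm=0)
set_airspeed(32.4): V ← 32.4 m/s
throttle_to(4695): rpm ← 4695
throttle_to(3601): rpm ← 3601
adjust_throttle(-871): rpm ← 3601 -871 = 2730
adjust_airspeed(+13.87): V ← 32.4 +13.87 = 46.27 m/s
adjust_throttle(-735): rpm ← 2730 -735 = 1995
throttle_to(2953): rpm ← 2953
final state: V = 46.27 m/s, rpm = 2953 → n = rpm/60 = 49.216667 rev/s
target J* = 0.602; solve J* = V/(n·D) for n: n = V/(J*·D) = 46.27/(0.602 × 1.593) = 48.248880 rev/s
rpm = 60·n = 2894.932773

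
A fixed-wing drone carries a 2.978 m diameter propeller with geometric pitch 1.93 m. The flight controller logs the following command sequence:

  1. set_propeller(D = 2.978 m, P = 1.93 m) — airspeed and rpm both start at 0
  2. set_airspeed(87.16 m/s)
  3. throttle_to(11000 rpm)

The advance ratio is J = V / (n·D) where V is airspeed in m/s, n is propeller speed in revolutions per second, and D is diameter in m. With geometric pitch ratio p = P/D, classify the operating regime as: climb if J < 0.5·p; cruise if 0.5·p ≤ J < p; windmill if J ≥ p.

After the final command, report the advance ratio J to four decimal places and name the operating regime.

J = 0.1596, regime = climb

set_propeller: D = 2.978 m, P = 1.93 m (p = P/D = 0.648086); state ← (V=0, rpm=0)
set_airspeed(87.16): V ← 87.16 m/s
throttle_to(11000): rpm ← 11000
final state: V = 87.16 m/s, rpm = 11000 → n = rpm/60 = 183.333333 rev/s
J = V / (n·D) = 87.16 / (183.333333 × 2.978) = 0.159643
regime bands: climb J<0.3240 | cruise [0.3240, 0.6481) | windmill J≥0.6481
J = 0.1596 → climb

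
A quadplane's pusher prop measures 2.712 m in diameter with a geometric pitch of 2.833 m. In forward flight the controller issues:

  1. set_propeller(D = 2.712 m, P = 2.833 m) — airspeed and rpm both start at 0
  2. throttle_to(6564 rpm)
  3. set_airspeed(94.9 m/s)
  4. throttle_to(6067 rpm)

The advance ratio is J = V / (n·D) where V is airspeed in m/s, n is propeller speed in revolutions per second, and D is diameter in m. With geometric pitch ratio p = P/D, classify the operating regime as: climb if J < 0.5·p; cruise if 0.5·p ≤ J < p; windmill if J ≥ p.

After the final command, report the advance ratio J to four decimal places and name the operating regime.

J = 0.3461, regime = climb

set_propeller: D = 2.712 m, P = 2.833 m (p = P/D = 1.044617); state ← (V=0, rpm=0)
throttle_to(6564): rpm ← 6564
set_airspeed(94.9): V ← 94.9 m/s
throttle_to(6067): rpm ← 6067
final state: V = 94.9 m/s, rpm = 6067 → n = rpm/60 = 101.116667 rev/s
J = V / (n·D) = 94.9 / (101.116667 × 2.712) = 0.346062
regime bands: climb J<0.5223 | cruise [0.5223, 1.0446) | windmill J≥1.0446
J = 0.3461 → climb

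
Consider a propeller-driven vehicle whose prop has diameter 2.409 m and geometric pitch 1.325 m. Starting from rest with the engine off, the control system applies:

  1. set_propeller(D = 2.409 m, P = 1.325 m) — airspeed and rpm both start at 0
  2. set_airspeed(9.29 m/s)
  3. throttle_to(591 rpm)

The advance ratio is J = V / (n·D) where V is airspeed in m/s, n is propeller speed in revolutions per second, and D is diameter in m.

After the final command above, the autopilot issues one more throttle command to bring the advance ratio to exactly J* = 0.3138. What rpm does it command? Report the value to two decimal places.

set_propeller: D = 2.409 m, P = 1.325 m (p = P/D = 0.550021); state ← (V=0, rpm=0)
set_airspeed(9.29): V ← 9.29 m/s
throttle_to(591): rpm ← 591
final state: V = 9.29 m/s, rpm = 591 → n = rpm/60 = 9.850000 rev/s
target J* = 0.3138; solve J* = V/(n·D) for n: n = V/(J*·D) = 9.29/(0.3138 × 2.409) = 12.289267 rev/s
rpm = 60·n = 737.356011

rpm = 737.36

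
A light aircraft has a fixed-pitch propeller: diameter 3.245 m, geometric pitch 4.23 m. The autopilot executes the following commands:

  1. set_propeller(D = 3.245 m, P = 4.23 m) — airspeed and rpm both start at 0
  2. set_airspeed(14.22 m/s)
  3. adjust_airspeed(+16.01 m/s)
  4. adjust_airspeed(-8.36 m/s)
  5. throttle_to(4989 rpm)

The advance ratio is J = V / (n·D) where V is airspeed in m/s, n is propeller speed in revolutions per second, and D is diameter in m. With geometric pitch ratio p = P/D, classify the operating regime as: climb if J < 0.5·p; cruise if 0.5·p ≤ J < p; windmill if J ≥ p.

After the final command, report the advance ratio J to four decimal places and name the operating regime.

J = 0.0811, regime = climb

set_propeller: D = 3.245 m, P = 4.23 m (p = P/D = 1.303544); state ← (V=0, rpm=0)
set_airspeed(14.22): V ← 14.22 m/s
adjust_airspeed(+16.01): V ← 14.22 +16.01 = 30.23 m/s
adjust_airspeed(-8.36): V ← 30.23 -8.36 = 21.87 m/s
throttle_to(4989): rpm ← 4989
final state: V = 21.87 m/s, rpm = 4989 → n = rpm/60 = 83.150000 rev/s
J = V / (n·D) = 21.87 / (83.150000 × 3.245) = 0.081054
regime bands: climb J<0.6518 | cruise [0.6518, 1.3035) | windmill J≥1.3035
J = 0.0811 → climb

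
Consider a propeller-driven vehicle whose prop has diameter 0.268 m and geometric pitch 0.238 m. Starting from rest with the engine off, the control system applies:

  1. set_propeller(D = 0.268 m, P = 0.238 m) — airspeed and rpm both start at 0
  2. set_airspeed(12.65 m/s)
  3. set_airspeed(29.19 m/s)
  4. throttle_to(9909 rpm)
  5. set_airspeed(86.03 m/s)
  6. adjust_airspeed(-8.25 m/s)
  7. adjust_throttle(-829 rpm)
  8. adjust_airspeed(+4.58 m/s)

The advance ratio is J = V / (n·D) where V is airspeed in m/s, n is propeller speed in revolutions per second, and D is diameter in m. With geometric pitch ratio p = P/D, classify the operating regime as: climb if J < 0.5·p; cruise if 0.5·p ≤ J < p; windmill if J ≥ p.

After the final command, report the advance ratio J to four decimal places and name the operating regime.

J = 2.0307, regime = windmill

set_propeller: D = 0.268 m, P = 0.238 m (p = P/D = 0.888060); state ← (V=0, rpm=0)
set_airspeed(12.65): V ← 12.65 m/s
set_airspeed(29.19): V ← 29.19 m/s
throttle_to(9909): rpm ← 9909
set_airspeed(86.03): V ← 86.03 m/s
adjust_airspeed(-8.25): V ← 86.03 -8.25 = 77.78 m/s
adjust_throttle(-829): rpm ← 9909 -829 = 9080
adjust_airspeed(+4.58): V ← 77.78 +4.58 = 82.36 m/s
final state: V = 82.36 m/s, rpm = 9080 → n = rpm/60 = 151.333333 rev/s
J = V / (n·D) = 82.36 / (151.333333 × 0.268) = 2.030706
regime bands: climb J<0.4440 | cruise [0.4440, 0.8881) | windmill J≥0.8881
J = 2.0307 → windmill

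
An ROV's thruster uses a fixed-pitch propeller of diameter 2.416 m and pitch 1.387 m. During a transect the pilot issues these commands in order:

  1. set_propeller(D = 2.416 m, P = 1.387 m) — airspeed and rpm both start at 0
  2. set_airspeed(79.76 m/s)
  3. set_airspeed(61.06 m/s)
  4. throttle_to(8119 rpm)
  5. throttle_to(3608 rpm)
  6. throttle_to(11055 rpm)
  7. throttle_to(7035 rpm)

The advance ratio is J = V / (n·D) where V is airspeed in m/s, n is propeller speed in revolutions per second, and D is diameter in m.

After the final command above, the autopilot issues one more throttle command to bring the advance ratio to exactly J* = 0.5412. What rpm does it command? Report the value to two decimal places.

set_propeller: D = 2.416 m, P = 1.387 m (p = P/D = 0.574089); state ← (V=0, rpm=0)
set_airspeed(79.76): V ← 79.76 m/s
set_airspeed(61.06): V ← 61.06 m/s
throttle_to(8119): rpm ← 8119
throttle_to(3608): rpm ← 3608
throttle_to(11055): rpm ← 11055
throttle_to(7035): rpm ← 7035
final state: V = 61.06 m/s, rpm = 7035 → n = rpm/60 = 117.250000 rev/s
target J* = 0.5412; solve J* = V/(n·D) for n: n = V/(J*·D) = 61.06/(0.5412 × 2.416) = 46.698409 rev/s
rpm = 60·n = 2801.904524

rpm = 2801.90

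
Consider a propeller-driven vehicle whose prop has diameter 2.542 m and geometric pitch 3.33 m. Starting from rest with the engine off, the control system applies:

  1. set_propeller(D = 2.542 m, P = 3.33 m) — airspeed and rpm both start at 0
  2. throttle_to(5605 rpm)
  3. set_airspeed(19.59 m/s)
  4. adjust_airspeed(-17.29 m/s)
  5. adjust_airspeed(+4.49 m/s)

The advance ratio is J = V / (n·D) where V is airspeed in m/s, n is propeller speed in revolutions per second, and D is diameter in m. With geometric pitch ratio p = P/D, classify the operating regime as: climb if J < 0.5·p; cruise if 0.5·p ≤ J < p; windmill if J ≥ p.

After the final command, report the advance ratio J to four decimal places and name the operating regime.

set_propeller: D = 2.542 m, P = 3.33 m (p = P/D = 1.309992); state ← (V=0, rpm=0)
throttle_to(5605): rpm ← 5605
set_airspeed(19.59): V ← 19.59 m/s
adjust_airspeed(-17.29): V ← 19.59 -17.29 = 2.3 m/s
adjust_airspeed(+4.49): V ← 2.3 +4.49 = 6.79 m/s
final state: V = 6.79 m/s, rpm = 5605 → n = rpm/60 = 93.416667 rev/s
J = V / (n·D) = 6.79 / (93.416667 × 2.542) = 0.028594
regime bands: climb J<0.6550 | cruise [0.6550, 1.3100) | windmill J≥1.3100
J = 0.0286 → climb

J = 0.0286, regime = climb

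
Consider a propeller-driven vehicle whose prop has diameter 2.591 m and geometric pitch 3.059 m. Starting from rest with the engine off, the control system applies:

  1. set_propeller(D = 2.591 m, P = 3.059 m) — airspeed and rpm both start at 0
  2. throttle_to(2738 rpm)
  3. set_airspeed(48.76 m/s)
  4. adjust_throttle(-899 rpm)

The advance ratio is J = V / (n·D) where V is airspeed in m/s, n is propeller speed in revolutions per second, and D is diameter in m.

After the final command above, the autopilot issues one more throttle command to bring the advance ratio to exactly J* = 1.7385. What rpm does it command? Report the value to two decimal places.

set_propeller: D = 2.591 m, P = 3.059 m (p = P/D = 1.180625); state ← (V=0, rpm=0)
throttle_to(2738): rpm ← 2738
set_airspeed(48.76): V ← 48.76 m/s
adjust_throttle(-899): rpm ← 2738 -899 = 1839
final state: V = 48.76 m/s, rpm = 1839 → n = rpm/60 = 30.650000 rev/s
target J* = 1.7385; solve J* = V/(n·D) for n: n = V/(J*·D) = 48.76/(1.7385 × 2.591) = 10.824843 rev/s
rpm = 60·n = 649.490554

rpm = 649.49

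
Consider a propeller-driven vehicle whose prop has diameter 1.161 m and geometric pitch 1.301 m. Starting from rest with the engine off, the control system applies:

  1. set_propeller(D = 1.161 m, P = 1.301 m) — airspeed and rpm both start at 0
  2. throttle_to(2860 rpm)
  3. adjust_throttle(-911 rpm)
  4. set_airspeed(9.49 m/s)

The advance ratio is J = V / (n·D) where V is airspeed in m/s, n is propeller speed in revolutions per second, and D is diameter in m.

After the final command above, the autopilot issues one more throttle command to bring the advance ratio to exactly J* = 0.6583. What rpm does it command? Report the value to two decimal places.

set_propeller: D = 1.161 m, P = 1.301 m (p = P/D = 1.120586); state ← (V=0, rpm=0)
throttle_to(2860): rpm ← 2860
adjust_throttle(-911): rpm ← 2860 -911 = 1949
set_airspeed(9.49): V ← 9.49 m/s
final state: V = 9.49 m/s, rpm = 1949 → n = rpm/60 = 32.483333 rev/s
target J* = 0.6583; solve J* = V/(n·D) for n: n = V/(J*·D) = 9.49/(0.6583 × 1.161) = 12.416813 rev/s
rpm = 60·n = 745.008775

rpm = 745.01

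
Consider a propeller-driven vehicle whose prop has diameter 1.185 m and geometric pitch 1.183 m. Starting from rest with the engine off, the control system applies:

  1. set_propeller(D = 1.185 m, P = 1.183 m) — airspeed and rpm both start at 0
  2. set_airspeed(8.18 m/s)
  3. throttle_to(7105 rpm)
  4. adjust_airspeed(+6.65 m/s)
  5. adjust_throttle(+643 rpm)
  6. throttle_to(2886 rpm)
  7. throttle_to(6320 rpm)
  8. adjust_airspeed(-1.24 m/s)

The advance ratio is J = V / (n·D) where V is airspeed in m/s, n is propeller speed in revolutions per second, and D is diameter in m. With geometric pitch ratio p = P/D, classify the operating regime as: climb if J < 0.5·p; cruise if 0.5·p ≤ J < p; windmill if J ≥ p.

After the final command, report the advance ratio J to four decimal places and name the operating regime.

J = 0.1089, regime = climb

set_propeller: D = 1.185 m, P = 1.183 m (p = P/D = 0.998312); state ← (V=0, rpm=0)
set_airspeed(8.18): V ← 8.18 m/s
throttle_to(7105): rpm ← 7105
adjust_airspeed(+6.65): V ← 8.18 +6.65 = 14.83 m/s
adjust_throttle(+643): rpm ← 7105 +643 = 7748
throttle_to(2886): rpm ← 2886
throttle_to(6320): rpm ← 6320
adjust_airspeed(-1.24): V ← 14.83 -1.24 = 13.59 m/s
final state: V = 13.59 m/s, rpm = 6320 → n = rpm/60 = 105.333333 rev/s
J = V / (n·D) = 13.59 / (105.333333 × 1.185) = 0.108877
regime bands: climb J<0.4992 | cruise [0.4992, 0.9983) | windmill J≥0.9983
J = 0.1089 → climb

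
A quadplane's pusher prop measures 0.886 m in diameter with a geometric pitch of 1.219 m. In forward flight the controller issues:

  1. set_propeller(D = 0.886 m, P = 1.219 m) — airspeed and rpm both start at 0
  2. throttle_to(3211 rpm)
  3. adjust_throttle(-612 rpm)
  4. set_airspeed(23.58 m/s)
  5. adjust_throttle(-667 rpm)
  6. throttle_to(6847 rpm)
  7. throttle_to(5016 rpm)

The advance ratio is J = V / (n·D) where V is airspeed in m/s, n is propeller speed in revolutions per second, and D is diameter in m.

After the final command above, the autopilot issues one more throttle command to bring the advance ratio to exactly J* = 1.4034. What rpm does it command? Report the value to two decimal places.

rpm = 1137.84

set_propeller: D = 0.886 m, P = 1.219 m (p = P/D = 1.375847); state ← (V=0, rpm=0)
throttle_to(3211): rpm ← 3211
adjust_throttle(-612): rpm ← 3211 -612 = 2599
set_airspeed(23.58): V ← 23.58 m/s
adjust_throttle(-667): rpm ← 2599 -667 = 1932
throttle_to(6847): rpm ← 6847
throttle_to(5016): rpm ← 5016
final state: V = 23.58 m/s, rpm = 5016 → n = rpm/60 = 83.600000 rev/s
target J* = 1.4034; solve J* = V/(n·D) for n: n = V/(J*·D) = 23.58/(1.4034 × 0.886) = 18.963941 rev/s
rpm = 60·n = 1137.836489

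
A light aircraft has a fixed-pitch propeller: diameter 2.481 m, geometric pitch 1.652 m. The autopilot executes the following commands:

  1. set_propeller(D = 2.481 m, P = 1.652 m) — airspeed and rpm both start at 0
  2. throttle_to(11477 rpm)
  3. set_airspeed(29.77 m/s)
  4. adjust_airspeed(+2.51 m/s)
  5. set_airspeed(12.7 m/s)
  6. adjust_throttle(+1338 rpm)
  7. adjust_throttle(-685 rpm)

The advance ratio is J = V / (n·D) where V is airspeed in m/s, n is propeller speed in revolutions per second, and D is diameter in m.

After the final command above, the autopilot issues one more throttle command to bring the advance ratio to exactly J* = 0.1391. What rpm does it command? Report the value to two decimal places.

set_propeller: D = 2.481 m, P = 1.652 m (p = P/D = 0.665861); state ← (V=0, rpm=0)
throttle_to(11477): rpm ← 11477
set_airspeed(29.77): V ← 29.77 m/s
adjust_airspeed(+2.51): V ← 29.77 +2.51 = 32.28 m/s
set_airspeed(12.7): V ← 12.7 m/s
adjust_throttle(+1338): rpm ← 11477 +1338 = 12815
adjust_throttle(-685): rpm ← 12815 -685 = 12130
final state: V = 12.7 m/s, rpm = 12130 → n = rpm/60 = 202.166667 rev/s
target J* = 0.1391; solve J* = V/(n·D) for n: n = V/(J*·D) = 12.7/(0.1391 × 2.481) = 36.800170 rev/s
rpm = 60·n = 2208.010209

rpm = 2208.01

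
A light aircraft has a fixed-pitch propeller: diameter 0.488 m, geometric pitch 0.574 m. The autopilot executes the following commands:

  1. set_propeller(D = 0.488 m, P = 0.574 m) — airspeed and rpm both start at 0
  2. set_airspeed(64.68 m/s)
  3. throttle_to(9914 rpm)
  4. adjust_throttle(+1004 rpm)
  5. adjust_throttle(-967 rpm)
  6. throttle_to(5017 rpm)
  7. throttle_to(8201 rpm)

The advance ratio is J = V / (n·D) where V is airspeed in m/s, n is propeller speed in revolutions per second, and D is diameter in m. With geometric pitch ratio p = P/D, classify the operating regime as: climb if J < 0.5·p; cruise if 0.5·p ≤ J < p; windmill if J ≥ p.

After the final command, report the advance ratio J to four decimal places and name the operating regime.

set_propeller: D = 0.488 m, P = 0.574 m (p = P/D = 1.176230); state ← (V=0, rpm=0)
set_airspeed(64.68): V ← 64.68 m/s
throttle_to(9914): rpm ← 9914
adjust_throttle(+1004): rpm ← 9914 +1004 = 10918
adjust_throttle(-967): rpm ← 10918 -967 = 9951
throttle_to(5017): rpm ← 5017
throttle_to(8201): rpm ← 8201
final state: V = 64.68 m/s, rpm = 8201 → n = rpm/60 = 136.683333 rev/s
J = V / (n·D) = 64.68 / (136.683333 × 0.488) = 0.969694
regime bands: climb J<0.5881 | cruise [0.5881, 1.1762) | windmill J≥1.1762
J = 0.9697 → cruise

J = 0.9697, regime = cruise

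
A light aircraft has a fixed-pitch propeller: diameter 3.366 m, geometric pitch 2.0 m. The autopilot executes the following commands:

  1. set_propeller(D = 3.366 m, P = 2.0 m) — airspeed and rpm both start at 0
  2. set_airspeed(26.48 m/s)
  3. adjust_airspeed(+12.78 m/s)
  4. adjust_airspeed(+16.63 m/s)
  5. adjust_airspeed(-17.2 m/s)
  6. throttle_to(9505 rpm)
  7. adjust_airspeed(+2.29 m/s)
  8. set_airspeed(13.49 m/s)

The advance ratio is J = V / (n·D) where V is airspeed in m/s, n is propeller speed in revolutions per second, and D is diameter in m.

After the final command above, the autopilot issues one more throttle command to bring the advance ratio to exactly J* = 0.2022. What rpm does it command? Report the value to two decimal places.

set_propeller: D = 3.366 m, P = 2.0 m (p = P/D = 0.594177); state ← (V=0, rpm=0)
set_airspeed(26.48): V ← 26.48 m/s
adjust_airspeed(+12.78): V ← 26.48 +12.78 = 39.26 m/s
adjust_airspeed(+16.63): V ← 39.26 +16.63 = 55.89 m/s
adjust_airspeed(-17.2): V ← 55.89 -17.2 = 38.69 m/s
throttle_to(9505): rpm ← 9505
adjust_airspeed(+2.29): V ← 38.69 +2.29 = 40.98 m/s
set_airspeed(13.49): V ← 13.49 m/s
final state: V = 13.49 m/s, rpm = 9505 → n = rpm/60 = 158.416667 rev/s
target J* = 0.2022; solve J* = V/(n·D) for n: n = V/(J*·D) = 13.49/(0.2022 × 3.366) = 19.820595 rev/s
rpm = 60·n = 1189.235698

rpm = 1189.24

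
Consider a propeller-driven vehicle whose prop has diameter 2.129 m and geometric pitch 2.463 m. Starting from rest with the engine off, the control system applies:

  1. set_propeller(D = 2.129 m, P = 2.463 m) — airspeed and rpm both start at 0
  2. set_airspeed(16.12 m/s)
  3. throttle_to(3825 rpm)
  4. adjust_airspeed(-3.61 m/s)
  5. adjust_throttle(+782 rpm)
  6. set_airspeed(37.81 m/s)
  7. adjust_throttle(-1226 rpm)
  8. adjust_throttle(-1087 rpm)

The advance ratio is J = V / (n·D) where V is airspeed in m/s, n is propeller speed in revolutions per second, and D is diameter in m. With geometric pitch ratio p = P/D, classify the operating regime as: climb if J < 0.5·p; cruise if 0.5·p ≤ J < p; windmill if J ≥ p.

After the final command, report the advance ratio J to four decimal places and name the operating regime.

set_propeller: D = 2.129 m, P = 2.463 m (p = P/D = 1.156881); state ← (V=0, rpm=0)
set_airspeed(16.12): V ← 16.12 m/s
throttle_to(3825): rpm ← 3825
adjust_airspeed(-3.61): V ← 16.12 -3.61 = 12.51 m/s
adjust_throttle(+782): rpm ← 3825 +782 = 4607
set_airspeed(37.81): V ← 37.81 m/s
adjust_throttle(-1226): rpm ← 4607 -1226 = 3381
adjust_throttle(-1087): rpm ← 3381 -1087 = 2294
final state: V = 37.81 m/s, rpm = 2294 → n = rpm/60 = 38.233333 rev/s
J = V / (n·D) = 37.81 / (38.233333 × 2.129) = 0.464503
regime bands: climb J<0.5784 | cruise [0.5784, 1.1569) | windmill J≥1.1569
J = 0.4645 → climb

J = 0.4645, regime = climb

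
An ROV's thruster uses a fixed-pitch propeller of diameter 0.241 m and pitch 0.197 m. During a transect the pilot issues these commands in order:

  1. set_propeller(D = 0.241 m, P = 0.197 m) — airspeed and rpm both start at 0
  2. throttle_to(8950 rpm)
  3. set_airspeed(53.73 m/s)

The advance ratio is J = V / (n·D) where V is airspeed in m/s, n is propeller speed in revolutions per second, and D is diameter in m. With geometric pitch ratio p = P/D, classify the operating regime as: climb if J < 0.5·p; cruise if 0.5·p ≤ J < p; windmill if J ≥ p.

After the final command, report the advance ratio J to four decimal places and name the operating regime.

set_propeller: D = 0.241 m, P = 0.197 m (p = P/D = 0.817427); state ← (V=0, rpm=0)
throttle_to(8950): rpm ← 8950
set_airspeed(53.73): V ← 53.73 m/s
final state: V = 53.73 m/s, rpm = 8950 → n = rpm/60 = 149.166667 rev/s
J = V / (n·D) = 53.73 / (149.166667 × 0.241) = 1.494610
regime bands: climb J<0.4087 | cruise [0.4087, 0.8174) | windmill J≥0.8174
J = 1.4946 → windmill

J = 1.4946, regime = windmill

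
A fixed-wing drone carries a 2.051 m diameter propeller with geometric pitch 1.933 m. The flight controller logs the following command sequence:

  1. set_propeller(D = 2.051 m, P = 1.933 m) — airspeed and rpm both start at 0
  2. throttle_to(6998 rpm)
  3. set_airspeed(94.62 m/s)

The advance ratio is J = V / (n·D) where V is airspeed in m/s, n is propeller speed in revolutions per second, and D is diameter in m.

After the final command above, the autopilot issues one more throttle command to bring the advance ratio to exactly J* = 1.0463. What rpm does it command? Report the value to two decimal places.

rpm = 2645.53

set_propeller: D = 2.051 m, P = 1.933 m (p = P/D = 0.942467); state ← (V=0, rpm=0)
throttle_to(6998): rpm ← 6998
set_airspeed(94.62): V ← 94.62 m/s
final state: V = 94.62 m/s, rpm = 6998 → n = rpm/60 = 116.633333 rev/s
target J* = 1.0463; solve J* = V/(n·D) for n: n = V/(J*·D) = 94.62/(1.0463 × 2.051) = 44.092128 rev/s
rpm = 60·n = 2645.527671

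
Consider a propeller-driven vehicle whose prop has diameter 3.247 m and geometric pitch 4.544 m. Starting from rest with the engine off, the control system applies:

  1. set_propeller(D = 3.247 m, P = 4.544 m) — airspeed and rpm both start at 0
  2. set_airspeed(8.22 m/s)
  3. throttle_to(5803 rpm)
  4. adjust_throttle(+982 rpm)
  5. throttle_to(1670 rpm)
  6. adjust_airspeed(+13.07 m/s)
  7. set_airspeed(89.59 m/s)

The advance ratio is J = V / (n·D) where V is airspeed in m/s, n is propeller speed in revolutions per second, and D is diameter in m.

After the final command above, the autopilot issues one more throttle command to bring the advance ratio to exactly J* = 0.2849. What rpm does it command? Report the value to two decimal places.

set_propeller: D = 3.247 m, P = 4.544 m (p = P/D = 1.399446); state ← (V=0, rpm=0)
set_airspeed(8.22): V ← 8.22 m/s
throttle_to(5803): rpm ← 5803
adjust_throttle(+982): rpm ← 5803 +982 = 6785
throttle_to(1670): rpm ← 1670
adjust_airspeed(+13.07): V ← 8.22 +13.07 = 21.29 m/s
set_airspeed(89.59): V ← 89.59 m/s
final state: V = 89.59 m/s, rpm = 1670 → n = rpm/60 = 27.833333 rev/s
target J* = 0.2849; solve J* = V/(n·D) for n: n = V/(J*·D) = 89.59/(0.2849 × 3.247) = 96.846694 rev/s
rpm = 60·n = 5810.801622

rpm = 5810.80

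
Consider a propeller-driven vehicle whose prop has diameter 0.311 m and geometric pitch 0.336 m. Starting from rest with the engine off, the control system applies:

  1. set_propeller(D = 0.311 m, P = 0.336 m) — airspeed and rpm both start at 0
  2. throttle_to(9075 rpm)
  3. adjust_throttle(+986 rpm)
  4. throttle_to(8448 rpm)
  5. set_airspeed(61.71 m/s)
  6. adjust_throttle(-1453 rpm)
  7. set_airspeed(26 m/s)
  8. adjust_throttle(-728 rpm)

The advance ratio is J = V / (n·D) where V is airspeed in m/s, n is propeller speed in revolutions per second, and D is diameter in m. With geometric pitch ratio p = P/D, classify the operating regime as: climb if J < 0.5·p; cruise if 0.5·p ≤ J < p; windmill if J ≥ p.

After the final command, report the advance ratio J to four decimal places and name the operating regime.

set_propeller: D = 0.311 m, P = 0.336 m (p = P/D = 1.080386); state ← (V=0, rpm=0)
throttle_to(9075): rpm ← 9075
adjust_throttle(+986): rpm ← 9075 +986 = 10061
throttle_to(8448): rpm ← 8448
set_airspeed(61.71): V ← 61.71 m/s
adjust_throttle(-1453): rpm ← 8448 -1453 = 6995
set_airspeed(26): V ← 26 m/s
adjust_throttle(-728): rpm ← 6995 -728 = 6267
final state: V = 26 m/s, rpm = 6267 → n = rpm/60 = 104.450000 rev/s
J = V / (n·D) = 26 / (104.450000 × 0.311) = 0.800395
regime bands: climb J<0.5402 | cruise [0.5402, 1.0804) | windmill J≥1.0804
J = 0.8004 → cruise

J = 0.8004, regime = cruise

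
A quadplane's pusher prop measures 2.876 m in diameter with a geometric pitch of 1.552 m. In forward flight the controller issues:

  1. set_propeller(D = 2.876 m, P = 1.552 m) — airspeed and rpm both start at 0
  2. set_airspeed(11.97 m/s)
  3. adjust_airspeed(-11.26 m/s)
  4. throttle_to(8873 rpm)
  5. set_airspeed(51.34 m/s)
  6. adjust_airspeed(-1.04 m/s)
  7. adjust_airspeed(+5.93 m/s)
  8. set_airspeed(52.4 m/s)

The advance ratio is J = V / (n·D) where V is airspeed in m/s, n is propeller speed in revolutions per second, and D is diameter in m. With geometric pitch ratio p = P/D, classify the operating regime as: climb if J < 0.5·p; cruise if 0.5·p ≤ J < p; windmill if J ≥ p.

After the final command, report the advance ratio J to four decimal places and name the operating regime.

J = 0.1232, regime = climb

set_propeller: D = 2.876 m, P = 1.552 m (p = P/D = 0.539638); state ← (V=0, rpm=0)
set_airspeed(11.97): V ← 11.97 m/s
adjust_airspeed(-11.26): V ← 11.97 -11.26 = 0.71 m/s
throttle_to(8873): rpm ← 8873
set_airspeed(51.34): V ← 51.34 m/s
adjust_airspeed(-1.04): V ← 51.34 -1.04 = 50.3 m/s
adjust_airspeed(+5.93): V ← 50.3 +5.93 = 56.23 m/s
set_airspeed(52.4): V ← 52.4 m/s
final state: V = 52.4 m/s, rpm = 8873 → n = rpm/60 = 147.883333 rev/s
J = V / (n·D) = 52.4 / (147.883333 × 2.876) = 0.123204
regime bands: climb J<0.2698 | cruise [0.2698, 0.5396) | windmill J≥0.5396
J = 0.1232 → climb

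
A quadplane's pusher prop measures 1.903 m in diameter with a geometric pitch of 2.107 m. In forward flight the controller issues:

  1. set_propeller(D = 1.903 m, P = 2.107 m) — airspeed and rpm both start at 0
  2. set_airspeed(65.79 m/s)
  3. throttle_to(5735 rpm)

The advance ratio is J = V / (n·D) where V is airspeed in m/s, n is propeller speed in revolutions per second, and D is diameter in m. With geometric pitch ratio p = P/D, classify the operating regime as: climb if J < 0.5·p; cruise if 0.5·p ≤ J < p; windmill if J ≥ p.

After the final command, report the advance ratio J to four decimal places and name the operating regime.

set_propeller: D = 1.903 m, P = 2.107 m (p = P/D = 1.107199); state ← (V=0, rpm=0)
set_airspeed(65.79): V ← 65.79 m/s
throttle_to(5735): rpm ← 5735
final state: V = 65.79 m/s, rpm = 5735 → n = rpm/60 = 95.583333 rev/s
J = V / (n·D) = 65.79 / (95.583333 × 1.903) = 0.361692
regime bands: climb J<0.5536 | cruise [0.5536, 1.1072) | windmill J≥1.1072
J = 0.3617 → climb

J = 0.3617, regime = climb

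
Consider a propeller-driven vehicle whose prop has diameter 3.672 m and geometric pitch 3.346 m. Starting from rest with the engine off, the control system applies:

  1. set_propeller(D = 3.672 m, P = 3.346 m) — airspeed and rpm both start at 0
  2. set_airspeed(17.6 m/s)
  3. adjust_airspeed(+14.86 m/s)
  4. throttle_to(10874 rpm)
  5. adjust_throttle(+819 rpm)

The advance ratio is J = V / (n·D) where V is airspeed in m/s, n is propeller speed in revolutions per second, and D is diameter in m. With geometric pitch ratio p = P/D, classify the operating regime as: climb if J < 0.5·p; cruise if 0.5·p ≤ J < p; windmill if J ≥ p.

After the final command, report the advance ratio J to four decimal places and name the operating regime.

set_propeller: D = 3.672 m, P = 3.346 m (p = P/D = 0.911220); state ← (V=0, rpm=0)
set_airspeed(17.6): V ← 17.6 m/s
adjust_airspeed(+14.86): V ← 17.6 +14.86 = 32.46 m/s
throttle_to(10874): rpm ← 10874
adjust_throttle(+819): rpm ← 10874 +819 = 11693
final state: V = 32.46 m/s, rpm = 11693 → n = rpm/60 = 194.883333 rev/s
J = V / (n·D) = 32.46 / (194.883333 × 3.672) = 0.045360
regime bands: climb J<0.4556 | cruise [0.4556, 0.9112) | windmill J≥0.9112
J = 0.0454 → climb

J = 0.0454, regime = climb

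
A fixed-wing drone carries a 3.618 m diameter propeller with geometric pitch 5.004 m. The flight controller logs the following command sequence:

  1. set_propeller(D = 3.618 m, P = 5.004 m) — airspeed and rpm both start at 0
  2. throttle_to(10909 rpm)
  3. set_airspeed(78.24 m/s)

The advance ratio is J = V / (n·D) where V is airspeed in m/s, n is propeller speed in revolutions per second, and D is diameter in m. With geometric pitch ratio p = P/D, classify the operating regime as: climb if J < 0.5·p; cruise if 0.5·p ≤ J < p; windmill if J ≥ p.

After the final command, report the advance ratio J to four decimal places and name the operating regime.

J = 0.1189, regime = climb

set_propeller: D = 3.618 m, P = 5.004 m (p = P/D = 1.383085); state ← (V=0, rpm=0)
throttle_to(10909): rpm ← 10909
set_airspeed(78.24): V ← 78.24 m/s
final state: V = 78.24 m/s, rpm = 10909 → n = rpm/60 = 181.816667 rev/s
J = V / (n·D) = 78.24 / (181.816667 × 3.618) = 0.118940
regime bands: climb J<0.6915 | cruise [0.6915, 1.3831) | windmill J≥1.3831
J = 0.1189 → climb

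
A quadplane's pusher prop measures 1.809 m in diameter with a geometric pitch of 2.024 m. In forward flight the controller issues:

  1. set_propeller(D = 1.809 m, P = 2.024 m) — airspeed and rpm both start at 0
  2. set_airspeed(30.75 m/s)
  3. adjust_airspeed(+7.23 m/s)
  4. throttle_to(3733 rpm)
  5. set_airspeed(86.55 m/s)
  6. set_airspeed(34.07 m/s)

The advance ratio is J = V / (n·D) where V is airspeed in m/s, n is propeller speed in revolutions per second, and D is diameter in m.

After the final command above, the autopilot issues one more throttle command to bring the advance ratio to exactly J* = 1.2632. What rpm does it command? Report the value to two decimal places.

rpm = 894.57

set_propeller: D = 1.809 m, P = 2.024 m (p = P/D = 1.118850); state ← (V=0, rpm=0)
set_airspeed(30.75): V ← 30.75 m/s
adjust_airspeed(+7.23): V ← 30.75 +7.23 = 37.98 m/s
throttle_to(3733): rpm ← 3733
set_airspeed(86.55): V ← 86.55 m/s
set_airspeed(34.07): V ← 34.07 m/s
final state: V = 34.07 m/s, rpm = 3733 → n = rpm/60 = 62.216667 rev/s
target J* = 1.2632; solve J* = V/(n·D) for n: n = V/(J*·D) = 34.07/(1.2632 × 1.809) = 14.909444 rev/s
rpm = 60·n = 894.566643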